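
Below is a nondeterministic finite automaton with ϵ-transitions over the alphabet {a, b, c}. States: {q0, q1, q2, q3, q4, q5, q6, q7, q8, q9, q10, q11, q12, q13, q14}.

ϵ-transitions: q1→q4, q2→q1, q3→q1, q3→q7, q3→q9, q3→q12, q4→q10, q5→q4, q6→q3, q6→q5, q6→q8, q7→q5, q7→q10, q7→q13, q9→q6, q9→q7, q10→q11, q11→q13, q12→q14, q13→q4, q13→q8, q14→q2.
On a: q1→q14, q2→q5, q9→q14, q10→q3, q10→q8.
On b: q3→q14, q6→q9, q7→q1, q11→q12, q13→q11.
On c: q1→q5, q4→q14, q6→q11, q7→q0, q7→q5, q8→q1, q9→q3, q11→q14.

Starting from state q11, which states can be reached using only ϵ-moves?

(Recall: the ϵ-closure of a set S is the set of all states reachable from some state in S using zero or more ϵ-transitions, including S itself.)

{q4, q8, q10, q11, q13}

Start with {q11}.
From q11 via ϵ: add q13.
From q13 via ϵ: add q4, q8.
From q4 via ϵ: add q10.
No new states can be added; the closed set is {q4, q8, q10, q11, q13}.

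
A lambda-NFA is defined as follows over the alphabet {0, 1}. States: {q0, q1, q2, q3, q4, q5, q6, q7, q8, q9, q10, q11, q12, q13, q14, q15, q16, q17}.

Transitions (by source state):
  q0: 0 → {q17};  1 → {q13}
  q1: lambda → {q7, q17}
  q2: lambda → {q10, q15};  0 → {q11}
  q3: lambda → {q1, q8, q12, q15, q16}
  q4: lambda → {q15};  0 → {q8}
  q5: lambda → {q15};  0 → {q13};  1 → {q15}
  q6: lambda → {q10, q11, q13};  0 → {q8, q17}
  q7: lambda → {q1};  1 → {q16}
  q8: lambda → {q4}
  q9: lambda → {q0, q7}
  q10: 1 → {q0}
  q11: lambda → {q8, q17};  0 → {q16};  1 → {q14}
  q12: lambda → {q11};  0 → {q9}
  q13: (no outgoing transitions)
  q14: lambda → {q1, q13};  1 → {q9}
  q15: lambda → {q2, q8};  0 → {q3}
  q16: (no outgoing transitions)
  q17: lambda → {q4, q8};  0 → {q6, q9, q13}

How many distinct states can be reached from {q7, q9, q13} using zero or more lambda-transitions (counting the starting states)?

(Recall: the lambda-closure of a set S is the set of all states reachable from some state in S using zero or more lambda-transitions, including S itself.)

Start with {q7, q9, q13}.
From q7 via lambda: add q1.
From q9 via lambda: add q0.
From q1 via lambda: add q17.
From q17 via lambda: add q4, q8.
From q4 via lambda: add q15.
From q15 via lambda: add q2.
From q2 via lambda: add q10.
lambda-closure = {q0, q1, q2, q4, q7, q8, q9, q10, q13, q15, q17}, which has 11 states.

11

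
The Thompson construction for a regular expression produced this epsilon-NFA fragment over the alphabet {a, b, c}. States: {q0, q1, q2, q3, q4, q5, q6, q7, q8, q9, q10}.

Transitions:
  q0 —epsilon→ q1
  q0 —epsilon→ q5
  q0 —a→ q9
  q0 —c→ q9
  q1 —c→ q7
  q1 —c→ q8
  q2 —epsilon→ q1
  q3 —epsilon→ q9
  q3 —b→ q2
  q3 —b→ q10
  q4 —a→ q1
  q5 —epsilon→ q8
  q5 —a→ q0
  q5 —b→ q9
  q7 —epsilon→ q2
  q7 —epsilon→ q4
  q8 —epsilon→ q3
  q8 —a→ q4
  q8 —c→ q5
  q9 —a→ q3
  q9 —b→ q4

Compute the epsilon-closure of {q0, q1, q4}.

{q0, q1, q3, q4, q5, q8, q9}

Start with {q0, q1, q4}.
From q0 via epsilon: add q5.
From q5 via epsilon: add q8.
From q8 via epsilon: add q3.
From q3 via epsilon: add q9.
No new states can be added; the closed set is {q0, q1, q3, q4, q5, q8, q9}.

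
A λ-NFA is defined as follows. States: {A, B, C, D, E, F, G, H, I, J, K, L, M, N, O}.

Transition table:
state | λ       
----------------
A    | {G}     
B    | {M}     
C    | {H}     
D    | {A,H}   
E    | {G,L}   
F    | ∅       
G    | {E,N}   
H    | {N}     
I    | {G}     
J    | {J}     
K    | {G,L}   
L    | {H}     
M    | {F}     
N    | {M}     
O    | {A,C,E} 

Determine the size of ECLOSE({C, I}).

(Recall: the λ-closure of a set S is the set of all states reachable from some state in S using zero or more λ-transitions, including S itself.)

9

Start with {C, I}.
From C via λ: add H.
From I via λ: add G.
From G via λ: add E, N.
From E via λ: add L.
From N via λ: add M.
From M via λ: add F.
λ-closure = {C, E, F, G, H, I, L, M, N}, which has 9 states.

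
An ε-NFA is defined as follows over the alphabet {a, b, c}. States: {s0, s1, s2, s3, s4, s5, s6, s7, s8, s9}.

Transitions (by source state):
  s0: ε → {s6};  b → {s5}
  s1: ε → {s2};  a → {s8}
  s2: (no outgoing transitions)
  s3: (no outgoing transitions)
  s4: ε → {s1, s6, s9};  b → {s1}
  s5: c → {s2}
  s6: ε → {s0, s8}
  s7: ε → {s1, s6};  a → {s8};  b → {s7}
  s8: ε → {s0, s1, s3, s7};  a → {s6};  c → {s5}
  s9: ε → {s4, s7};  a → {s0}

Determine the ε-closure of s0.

{s0, s1, s2, s3, s6, s7, s8}

Start with {s0}.
From s0 via ε: add s6.
From s6 via ε: add s8.
From s8 via ε: add s1, s3, s7.
From s1 via ε: add s2.
No new states can be added; the closed set is {s0, s1, s2, s3, s6, s7, s8}.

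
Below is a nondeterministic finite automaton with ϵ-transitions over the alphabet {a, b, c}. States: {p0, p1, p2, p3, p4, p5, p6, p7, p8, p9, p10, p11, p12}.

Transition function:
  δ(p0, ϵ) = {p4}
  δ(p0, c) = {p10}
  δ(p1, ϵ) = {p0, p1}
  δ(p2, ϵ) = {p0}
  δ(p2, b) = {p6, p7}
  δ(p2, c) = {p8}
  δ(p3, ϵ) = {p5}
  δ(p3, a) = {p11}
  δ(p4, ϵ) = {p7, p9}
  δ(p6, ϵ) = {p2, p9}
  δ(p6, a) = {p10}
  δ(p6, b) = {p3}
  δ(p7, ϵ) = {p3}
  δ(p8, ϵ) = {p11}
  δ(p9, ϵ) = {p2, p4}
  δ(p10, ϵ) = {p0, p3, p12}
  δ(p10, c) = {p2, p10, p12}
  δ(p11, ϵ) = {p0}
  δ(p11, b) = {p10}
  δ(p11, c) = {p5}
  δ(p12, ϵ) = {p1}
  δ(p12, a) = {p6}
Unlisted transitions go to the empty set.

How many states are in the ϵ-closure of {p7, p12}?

9

Start with {p7, p12}.
From p7 via ϵ: add p3.
From p12 via ϵ: add p1.
From p1 via ϵ: add p0.
From p3 via ϵ: add p5.
From p0 via ϵ: add p4.
From p4 via ϵ: add p9.
From p9 via ϵ: add p2.
ϵ-closure = {p0, p1, p2, p3, p4, p5, p7, p9, p12}, which has 9 states.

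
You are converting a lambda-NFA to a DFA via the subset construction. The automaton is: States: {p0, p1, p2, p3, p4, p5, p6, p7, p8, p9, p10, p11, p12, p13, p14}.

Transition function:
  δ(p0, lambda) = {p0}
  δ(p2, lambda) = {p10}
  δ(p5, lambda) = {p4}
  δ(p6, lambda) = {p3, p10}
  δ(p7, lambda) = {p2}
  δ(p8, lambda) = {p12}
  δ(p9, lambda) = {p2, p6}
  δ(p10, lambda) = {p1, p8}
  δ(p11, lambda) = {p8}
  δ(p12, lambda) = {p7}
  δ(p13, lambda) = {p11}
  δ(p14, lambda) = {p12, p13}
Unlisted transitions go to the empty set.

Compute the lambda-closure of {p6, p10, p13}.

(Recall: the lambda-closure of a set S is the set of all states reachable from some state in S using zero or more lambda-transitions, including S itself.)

{p1, p2, p3, p6, p7, p8, p10, p11, p12, p13}

Start with {p6, p10, p13}.
From p6 via lambda: add p3.
From p10 via lambda: add p1, p8.
From p13 via lambda: add p11.
From p8 via lambda: add p12.
From p12 via lambda: add p7.
From p7 via lambda: add p2.
No new states can be added; the closed set is {p1, p2, p3, p6, p7, p8, p10, p11, p12, p13}.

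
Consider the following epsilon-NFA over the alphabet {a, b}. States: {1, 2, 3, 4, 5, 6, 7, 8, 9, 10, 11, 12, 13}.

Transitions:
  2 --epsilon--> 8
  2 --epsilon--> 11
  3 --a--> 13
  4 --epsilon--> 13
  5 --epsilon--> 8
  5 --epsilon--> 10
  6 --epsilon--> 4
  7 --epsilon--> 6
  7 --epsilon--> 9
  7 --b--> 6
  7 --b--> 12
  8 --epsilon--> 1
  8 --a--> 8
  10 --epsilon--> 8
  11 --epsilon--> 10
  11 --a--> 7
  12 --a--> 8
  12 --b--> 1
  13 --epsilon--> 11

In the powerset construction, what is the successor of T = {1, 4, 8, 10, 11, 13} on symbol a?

{1, 4, 6, 7, 8, 9, 10, 11, 13}

8 on a → {8}.
11 on a → {7}.
No a-transition from 1, 4, 10, 13.
Union after reading a: {7, 8}.
Now take the epsilon-closure:
From 7 via epsilon: add 6, 9.
From 8 via epsilon: add 1.
From 6 via epsilon: add 4.
From 4 via epsilon: add 13.
From 13 via epsilon: add 11.
From 11 via epsilon: add 10.
No new states can be added; the closed set is {1, 4, 6, 7, 8, 9, 10, 11, 13}.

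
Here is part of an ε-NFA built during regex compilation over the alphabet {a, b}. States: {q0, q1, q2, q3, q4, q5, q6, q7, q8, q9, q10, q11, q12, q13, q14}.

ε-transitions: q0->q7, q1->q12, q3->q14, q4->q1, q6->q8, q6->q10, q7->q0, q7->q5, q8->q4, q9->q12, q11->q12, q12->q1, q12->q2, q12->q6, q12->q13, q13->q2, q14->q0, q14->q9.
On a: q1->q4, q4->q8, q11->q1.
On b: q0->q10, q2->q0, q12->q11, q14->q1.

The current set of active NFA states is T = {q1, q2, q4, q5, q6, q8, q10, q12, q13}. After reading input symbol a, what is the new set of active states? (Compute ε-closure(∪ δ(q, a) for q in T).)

{q1, q2, q4, q6, q8, q10, q12, q13}

q1 on a → {q4}.
q4 on a → {q8}.
No a-transition from q2, q5, q6, q8, q10, q12, q13.
Union after reading a: {q4, q8}.
Now take the ε-closure:
From q4 via ε: add q1.
From q1 via ε: add q12.
From q12 via ε: add q2, q6, q13.
From q6 via ε: add q10.
No new states can be added; the closed set is {q1, q2, q4, q6, q8, q10, q12, q13}.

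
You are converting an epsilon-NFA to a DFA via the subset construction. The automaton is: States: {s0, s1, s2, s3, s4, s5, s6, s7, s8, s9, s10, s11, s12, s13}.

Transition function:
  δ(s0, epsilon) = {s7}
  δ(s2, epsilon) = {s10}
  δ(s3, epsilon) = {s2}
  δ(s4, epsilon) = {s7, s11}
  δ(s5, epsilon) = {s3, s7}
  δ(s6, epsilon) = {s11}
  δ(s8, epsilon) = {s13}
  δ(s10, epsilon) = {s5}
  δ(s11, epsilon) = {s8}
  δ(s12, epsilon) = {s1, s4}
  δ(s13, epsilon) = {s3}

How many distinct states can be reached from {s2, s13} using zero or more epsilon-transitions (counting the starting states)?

Start with {s2, s13}.
From s2 via epsilon: add s10.
From s13 via epsilon: add s3.
From s10 via epsilon: add s5.
From s5 via epsilon: add s7.
epsilon-closure = {s2, s3, s5, s7, s10, s13}, which has 6 states.

6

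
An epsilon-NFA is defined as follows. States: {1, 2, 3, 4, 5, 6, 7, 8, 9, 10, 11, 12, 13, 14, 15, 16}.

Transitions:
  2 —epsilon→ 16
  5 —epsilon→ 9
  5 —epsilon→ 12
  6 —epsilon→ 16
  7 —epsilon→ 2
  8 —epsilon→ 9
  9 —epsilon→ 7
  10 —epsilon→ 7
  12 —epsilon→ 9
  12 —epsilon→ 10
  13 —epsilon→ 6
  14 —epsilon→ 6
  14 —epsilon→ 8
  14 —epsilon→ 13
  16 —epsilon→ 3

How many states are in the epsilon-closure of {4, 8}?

7

Start with {4, 8}.
From 8 via epsilon: add 9.
From 9 via epsilon: add 7.
From 7 via epsilon: add 2.
From 2 via epsilon: add 16.
From 16 via epsilon: add 3.
epsilon-closure = {2, 3, 4, 7, 8, 9, 16}, which has 7 states.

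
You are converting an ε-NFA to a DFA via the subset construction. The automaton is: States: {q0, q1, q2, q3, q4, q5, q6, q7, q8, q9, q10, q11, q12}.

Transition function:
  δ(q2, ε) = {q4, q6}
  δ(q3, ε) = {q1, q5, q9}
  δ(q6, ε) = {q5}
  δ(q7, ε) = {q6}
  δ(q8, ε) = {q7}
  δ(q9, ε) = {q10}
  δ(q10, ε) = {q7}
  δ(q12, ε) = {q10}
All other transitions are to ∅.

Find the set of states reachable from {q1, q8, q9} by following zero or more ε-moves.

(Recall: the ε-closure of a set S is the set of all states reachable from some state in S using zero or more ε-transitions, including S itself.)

Start with {q1, q8, q9}.
From q8 via ε: add q7.
From q9 via ε: add q10.
From q7 via ε: add q6.
From q6 via ε: add q5.
No new states can be added; the closed set is {q1, q5, q6, q7, q8, q9, q10}.

{q1, q5, q6, q7, q8, q9, q10}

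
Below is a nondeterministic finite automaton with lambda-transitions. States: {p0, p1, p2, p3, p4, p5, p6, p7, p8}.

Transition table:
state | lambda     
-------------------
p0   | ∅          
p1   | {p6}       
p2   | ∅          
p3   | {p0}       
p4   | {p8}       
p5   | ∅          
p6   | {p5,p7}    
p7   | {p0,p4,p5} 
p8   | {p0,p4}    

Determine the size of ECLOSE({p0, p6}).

Start with {p0, p6}.
From p6 via lambda: add p5, p7.
From p7 via lambda: add p4.
From p4 via lambda: add p8.
lambda-closure = {p0, p4, p5, p6, p7, p8}, which has 6 states.

6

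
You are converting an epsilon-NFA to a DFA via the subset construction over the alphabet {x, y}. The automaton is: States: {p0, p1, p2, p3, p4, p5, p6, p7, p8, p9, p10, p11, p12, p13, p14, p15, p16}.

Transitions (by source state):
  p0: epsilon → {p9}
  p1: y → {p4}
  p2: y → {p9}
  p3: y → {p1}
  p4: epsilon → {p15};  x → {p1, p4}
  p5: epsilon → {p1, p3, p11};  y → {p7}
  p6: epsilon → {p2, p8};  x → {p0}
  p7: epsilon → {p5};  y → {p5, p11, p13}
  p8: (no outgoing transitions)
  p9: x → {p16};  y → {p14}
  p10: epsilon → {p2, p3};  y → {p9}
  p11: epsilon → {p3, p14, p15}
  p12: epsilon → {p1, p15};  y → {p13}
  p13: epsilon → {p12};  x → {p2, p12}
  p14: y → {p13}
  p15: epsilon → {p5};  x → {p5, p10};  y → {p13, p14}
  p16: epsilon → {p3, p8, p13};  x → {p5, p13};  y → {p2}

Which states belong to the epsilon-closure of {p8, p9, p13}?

{p1, p3, p5, p8, p9, p11, p12, p13, p14, p15}

Start with {p8, p9, p13}.
From p13 via epsilon: add p12.
From p12 via epsilon: add p1, p15.
From p15 via epsilon: add p5.
From p5 via epsilon: add p3, p11.
From p11 via epsilon: add p14.
No new states can be added; the closed set is {p1, p3, p5, p8, p9, p11, p12, p13, p14, p15}.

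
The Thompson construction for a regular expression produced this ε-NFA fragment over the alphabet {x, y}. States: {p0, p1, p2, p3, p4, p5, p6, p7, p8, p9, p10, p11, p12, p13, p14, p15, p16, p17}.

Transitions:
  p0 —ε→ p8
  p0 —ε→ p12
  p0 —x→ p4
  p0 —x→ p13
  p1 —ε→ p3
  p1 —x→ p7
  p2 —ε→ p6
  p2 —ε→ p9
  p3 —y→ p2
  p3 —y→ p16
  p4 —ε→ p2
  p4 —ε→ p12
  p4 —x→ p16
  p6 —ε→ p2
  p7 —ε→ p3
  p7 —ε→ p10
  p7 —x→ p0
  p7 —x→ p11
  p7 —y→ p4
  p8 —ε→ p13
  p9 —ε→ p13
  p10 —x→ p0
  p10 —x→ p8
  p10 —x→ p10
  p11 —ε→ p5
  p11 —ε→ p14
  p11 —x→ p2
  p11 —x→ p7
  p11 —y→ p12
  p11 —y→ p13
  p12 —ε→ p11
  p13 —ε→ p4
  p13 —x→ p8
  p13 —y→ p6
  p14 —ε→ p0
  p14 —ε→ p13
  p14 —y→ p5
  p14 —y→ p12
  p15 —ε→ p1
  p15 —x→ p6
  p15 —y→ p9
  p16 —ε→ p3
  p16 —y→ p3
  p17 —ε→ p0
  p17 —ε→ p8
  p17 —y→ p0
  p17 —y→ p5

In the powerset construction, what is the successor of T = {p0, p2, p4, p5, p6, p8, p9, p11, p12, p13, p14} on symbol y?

p11 on y → {p12, p13}.
p13 on y → {p6}.
p14 on y → {p5, p12}.
No y-transition from p0, p2, p4, p5, p6, p8, p9, p12.
Union after reading y: {p5, p6, p12, p13}.
Now take the ε-closure:
From p6 via ε: add p2.
From p12 via ε: add p11.
From p13 via ε: add p4.
From p2 via ε: add p9.
From p11 via ε: add p14.
From p14 via ε: add p0.
From p0 via ε: add p8.
No new states can be added; the closed set is {p0, p2, p4, p5, p6, p8, p9, p11, p12, p13, p14}.

{p0, p2, p4, p5, p6, p8, p9, p11, p12, p13, p14}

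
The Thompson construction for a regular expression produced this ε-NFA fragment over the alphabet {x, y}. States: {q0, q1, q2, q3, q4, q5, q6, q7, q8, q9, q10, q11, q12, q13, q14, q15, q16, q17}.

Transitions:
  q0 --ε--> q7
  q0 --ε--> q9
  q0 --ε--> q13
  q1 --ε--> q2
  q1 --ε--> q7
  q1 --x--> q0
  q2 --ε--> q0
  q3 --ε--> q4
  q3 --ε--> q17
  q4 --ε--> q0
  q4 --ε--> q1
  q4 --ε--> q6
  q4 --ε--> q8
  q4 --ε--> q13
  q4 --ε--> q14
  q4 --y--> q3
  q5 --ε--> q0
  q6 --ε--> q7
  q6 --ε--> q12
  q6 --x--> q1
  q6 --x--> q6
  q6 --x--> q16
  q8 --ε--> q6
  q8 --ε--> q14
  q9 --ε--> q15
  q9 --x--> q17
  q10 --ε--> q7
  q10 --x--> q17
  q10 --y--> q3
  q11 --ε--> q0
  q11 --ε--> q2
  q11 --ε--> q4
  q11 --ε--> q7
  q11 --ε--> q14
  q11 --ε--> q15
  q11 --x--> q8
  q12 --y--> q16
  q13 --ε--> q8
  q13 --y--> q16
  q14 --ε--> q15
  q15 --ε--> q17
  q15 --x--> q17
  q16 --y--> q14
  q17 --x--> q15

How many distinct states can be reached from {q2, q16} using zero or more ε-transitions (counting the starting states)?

Start with {q2, q16}.
From q2 via ε: add q0.
From q0 via ε: add q7, q9, q13.
From q9 via ε: add q15.
From q13 via ε: add q8.
From q8 via ε: add q6, q14.
From q15 via ε: add q17.
From q6 via ε: add q12.
ε-closure = {q0, q2, q6, q7, q8, q9, q12, q13, q14, q15, q16, q17}, which has 12 states.

12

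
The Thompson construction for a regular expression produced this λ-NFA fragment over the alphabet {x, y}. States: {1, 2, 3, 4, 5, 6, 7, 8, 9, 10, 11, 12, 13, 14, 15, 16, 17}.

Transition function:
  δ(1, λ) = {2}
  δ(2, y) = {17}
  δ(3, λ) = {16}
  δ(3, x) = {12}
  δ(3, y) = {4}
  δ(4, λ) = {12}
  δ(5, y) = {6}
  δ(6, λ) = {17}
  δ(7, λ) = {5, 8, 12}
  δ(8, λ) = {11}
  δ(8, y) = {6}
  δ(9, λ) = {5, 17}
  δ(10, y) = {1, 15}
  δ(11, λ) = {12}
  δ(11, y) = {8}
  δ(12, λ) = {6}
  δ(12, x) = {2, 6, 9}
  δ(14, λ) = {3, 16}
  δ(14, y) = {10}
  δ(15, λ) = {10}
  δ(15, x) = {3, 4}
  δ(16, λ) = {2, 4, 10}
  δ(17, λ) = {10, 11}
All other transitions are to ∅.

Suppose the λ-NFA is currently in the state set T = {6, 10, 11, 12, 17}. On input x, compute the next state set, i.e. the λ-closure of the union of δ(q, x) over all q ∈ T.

{2, 5, 6, 9, 10, 11, 12, 17}

12 on x → {2, 6, 9}.
No x-transition from 6, 10, 11, 17.
Union after reading x: {2, 6, 9}.
Now take the λ-closure:
From 6 via λ: add 17.
From 9 via λ: add 5.
From 17 via λ: add 10, 11.
From 11 via λ: add 12.
No new states can be added; the closed set is {2, 5, 6, 9, 10, 11, 12, 17}.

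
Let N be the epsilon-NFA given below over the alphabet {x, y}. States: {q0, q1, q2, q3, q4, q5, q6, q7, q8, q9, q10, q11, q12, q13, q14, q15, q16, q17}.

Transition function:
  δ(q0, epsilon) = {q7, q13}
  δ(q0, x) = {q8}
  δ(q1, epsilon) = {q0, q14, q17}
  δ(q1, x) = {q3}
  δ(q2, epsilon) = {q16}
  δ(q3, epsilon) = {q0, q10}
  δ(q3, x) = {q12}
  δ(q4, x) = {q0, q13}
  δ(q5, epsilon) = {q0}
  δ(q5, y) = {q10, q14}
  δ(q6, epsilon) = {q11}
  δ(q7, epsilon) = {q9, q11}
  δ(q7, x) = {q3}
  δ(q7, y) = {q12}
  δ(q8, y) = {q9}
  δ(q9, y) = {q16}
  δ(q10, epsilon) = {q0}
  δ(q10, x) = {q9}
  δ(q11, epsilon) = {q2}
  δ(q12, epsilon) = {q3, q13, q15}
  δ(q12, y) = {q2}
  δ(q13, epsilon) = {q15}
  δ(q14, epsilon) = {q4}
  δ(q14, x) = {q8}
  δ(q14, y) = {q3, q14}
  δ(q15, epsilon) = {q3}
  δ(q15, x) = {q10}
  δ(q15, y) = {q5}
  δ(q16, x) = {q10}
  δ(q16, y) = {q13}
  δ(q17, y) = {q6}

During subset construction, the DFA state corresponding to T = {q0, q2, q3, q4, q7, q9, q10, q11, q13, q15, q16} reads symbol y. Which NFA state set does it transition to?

{q0, q2, q3, q5, q7, q9, q10, q11, q12, q13, q15, q16}

q7 on y → {q12}.
q9 on y → {q16}.
q15 on y → {q5}.
q16 on y → {q13}.
No y-transition from q0, q2, q3, q4, q10, q11, q13.
Union after reading y: {q5, q12, q13, q16}.
Now take the epsilon-closure:
From q5 via epsilon: add q0.
From q12 via epsilon: add q3, q15.
From q0 via epsilon: add q7.
From q3 via epsilon: add q10.
From q7 via epsilon: add q9, q11.
From q11 via epsilon: add q2.
No new states can be added; the closed set is {q0, q2, q3, q5, q7, q9, q10, q11, q12, q13, q15, q16}.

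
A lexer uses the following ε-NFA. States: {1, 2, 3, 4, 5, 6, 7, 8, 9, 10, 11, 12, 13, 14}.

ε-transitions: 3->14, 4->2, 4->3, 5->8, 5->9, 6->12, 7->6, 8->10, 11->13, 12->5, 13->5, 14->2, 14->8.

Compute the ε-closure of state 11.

Start with {11}.
From 11 via ε: add 13.
From 13 via ε: add 5.
From 5 via ε: add 8, 9.
From 8 via ε: add 10.
No new states can be added; the closed set is {5, 8, 9, 10, 11, 13}.

{5, 8, 9, 10, 11, 13}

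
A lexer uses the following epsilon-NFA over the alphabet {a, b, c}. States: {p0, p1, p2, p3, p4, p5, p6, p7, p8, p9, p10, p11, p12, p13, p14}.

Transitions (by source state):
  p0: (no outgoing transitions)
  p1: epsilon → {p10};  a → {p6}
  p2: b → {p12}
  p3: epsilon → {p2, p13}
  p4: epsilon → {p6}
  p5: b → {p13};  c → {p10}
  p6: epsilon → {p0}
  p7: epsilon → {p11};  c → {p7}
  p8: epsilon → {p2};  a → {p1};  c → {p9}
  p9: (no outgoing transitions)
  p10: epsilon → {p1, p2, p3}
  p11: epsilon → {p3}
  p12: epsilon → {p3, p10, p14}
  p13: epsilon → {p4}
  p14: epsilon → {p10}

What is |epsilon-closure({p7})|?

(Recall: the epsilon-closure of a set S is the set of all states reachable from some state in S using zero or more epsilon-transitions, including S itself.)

8

Start with {p7}.
From p7 via epsilon: add p11.
From p11 via epsilon: add p3.
From p3 via epsilon: add p2, p13.
From p13 via epsilon: add p4.
From p4 via epsilon: add p6.
From p6 via epsilon: add p0.
epsilon-closure = {p0, p2, p3, p4, p6, p7, p11, p13}, which has 8 states.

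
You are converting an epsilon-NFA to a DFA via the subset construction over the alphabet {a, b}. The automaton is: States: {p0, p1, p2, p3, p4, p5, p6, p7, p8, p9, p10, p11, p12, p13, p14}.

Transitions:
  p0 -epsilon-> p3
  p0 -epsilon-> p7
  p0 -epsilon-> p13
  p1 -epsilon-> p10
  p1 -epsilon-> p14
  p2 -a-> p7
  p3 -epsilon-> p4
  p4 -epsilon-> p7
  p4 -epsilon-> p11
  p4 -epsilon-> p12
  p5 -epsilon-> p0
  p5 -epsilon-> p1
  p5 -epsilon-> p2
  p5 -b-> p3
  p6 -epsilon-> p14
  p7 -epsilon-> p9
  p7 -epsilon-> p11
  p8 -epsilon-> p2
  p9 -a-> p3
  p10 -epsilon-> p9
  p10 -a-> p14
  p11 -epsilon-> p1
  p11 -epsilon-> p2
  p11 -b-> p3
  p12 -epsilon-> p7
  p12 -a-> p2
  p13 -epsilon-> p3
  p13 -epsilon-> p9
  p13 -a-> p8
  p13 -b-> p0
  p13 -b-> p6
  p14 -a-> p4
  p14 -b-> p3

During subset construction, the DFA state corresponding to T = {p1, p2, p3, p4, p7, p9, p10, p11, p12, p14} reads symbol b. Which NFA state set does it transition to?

{p1, p2, p3, p4, p7, p9, p10, p11, p12, p14}

p11 on b → {p3}.
p14 on b → {p3}.
No b-transition from p1, p2, p3, p4, p7, p9, p10, p12.
Union after reading b: {p3}.
Now take the epsilon-closure:
From p3 via epsilon: add p4.
From p4 via epsilon: add p7, p11, p12.
From p7 via epsilon: add p9.
From p11 via epsilon: add p1, p2.
From p1 via epsilon: add p10, p14.
No new states can be added; the closed set is {p1, p2, p3, p4, p7, p9, p10, p11, p12, p14}.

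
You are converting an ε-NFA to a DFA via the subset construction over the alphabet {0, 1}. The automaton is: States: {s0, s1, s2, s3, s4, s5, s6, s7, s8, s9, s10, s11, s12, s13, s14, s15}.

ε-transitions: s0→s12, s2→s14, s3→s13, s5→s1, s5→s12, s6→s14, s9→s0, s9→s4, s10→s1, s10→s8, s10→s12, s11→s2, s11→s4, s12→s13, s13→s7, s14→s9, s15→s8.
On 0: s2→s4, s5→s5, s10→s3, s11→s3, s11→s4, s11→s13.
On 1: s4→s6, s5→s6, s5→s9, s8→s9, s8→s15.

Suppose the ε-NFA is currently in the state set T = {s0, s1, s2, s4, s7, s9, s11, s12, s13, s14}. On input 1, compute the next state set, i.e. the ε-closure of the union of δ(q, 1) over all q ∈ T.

s4 on 1 → {s6}.
No 1-transition from s0, s1, s2, s7, s9, s11, s12, s13, s14.
Union after reading 1: {s6}.
Now take the ε-closure:
From s6 via ε: add s14.
From s14 via ε: add s9.
From s9 via ε: add s0, s4.
From s0 via ε: add s12.
From s12 via ε: add s13.
From s13 via ε: add s7.
No new states can be added; the closed set is {s0, s4, s6, s7, s9, s12, s13, s14}.

{s0, s4, s6, s7, s9, s12, s13, s14}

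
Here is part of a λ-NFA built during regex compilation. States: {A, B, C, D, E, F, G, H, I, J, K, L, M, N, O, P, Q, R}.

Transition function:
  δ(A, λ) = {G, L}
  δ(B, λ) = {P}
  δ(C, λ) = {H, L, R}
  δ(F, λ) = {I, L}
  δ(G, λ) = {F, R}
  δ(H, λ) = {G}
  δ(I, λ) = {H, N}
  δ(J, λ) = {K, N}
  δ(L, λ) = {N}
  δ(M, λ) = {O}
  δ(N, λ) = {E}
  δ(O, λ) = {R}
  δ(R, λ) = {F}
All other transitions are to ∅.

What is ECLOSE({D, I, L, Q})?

Start with {D, I, L, Q}.
From I via λ: add H, N.
From H via λ: add G.
From N via λ: add E.
From G via λ: add F, R.
No new states can be added; the closed set is {D, E, F, G, H, I, L, N, Q, R}.

{D, E, F, G, H, I, L, N, Q, R}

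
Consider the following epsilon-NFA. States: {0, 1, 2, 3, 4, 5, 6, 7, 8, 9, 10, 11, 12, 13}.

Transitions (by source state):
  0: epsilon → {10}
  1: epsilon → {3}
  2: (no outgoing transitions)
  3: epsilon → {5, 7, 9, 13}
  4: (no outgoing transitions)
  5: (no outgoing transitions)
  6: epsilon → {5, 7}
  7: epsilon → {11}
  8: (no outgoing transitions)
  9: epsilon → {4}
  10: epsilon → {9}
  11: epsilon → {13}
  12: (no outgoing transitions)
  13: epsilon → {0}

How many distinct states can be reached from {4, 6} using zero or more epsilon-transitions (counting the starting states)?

Start with {4, 6}.
From 6 via epsilon: add 5, 7.
From 7 via epsilon: add 11.
From 11 via epsilon: add 13.
From 13 via epsilon: add 0.
From 0 via epsilon: add 10.
From 10 via epsilon: add 9.
epsilon-closure = {0, 4, 5, 6, 7, 9, 10, 11, 13}, which has 9 states.

9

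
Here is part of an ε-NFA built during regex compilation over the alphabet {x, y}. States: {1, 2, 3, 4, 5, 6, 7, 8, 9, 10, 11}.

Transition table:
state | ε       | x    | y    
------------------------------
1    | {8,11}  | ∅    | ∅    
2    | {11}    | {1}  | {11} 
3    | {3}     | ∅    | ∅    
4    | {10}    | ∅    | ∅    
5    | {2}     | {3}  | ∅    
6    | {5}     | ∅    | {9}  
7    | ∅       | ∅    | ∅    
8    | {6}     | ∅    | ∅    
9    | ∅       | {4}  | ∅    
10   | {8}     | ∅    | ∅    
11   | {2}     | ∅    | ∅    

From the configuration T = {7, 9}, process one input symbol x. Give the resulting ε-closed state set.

9 on x → {4}.
No x-transition from 7.
Union after reading x: {4}.
Now take the ε-closure:
From 4 via ε: add 10.
From 10 via ε: add 8.
From 8 via ε: add 6.
From 6 via ε: add 5.
From 5 via ε: add 2.
From 2 via ε: add 11.
No new states can be added; the closed set is {2, 4, 5, 6, 8, 10, 11}.

{2, 4, 5, 6, 8, 10, 11}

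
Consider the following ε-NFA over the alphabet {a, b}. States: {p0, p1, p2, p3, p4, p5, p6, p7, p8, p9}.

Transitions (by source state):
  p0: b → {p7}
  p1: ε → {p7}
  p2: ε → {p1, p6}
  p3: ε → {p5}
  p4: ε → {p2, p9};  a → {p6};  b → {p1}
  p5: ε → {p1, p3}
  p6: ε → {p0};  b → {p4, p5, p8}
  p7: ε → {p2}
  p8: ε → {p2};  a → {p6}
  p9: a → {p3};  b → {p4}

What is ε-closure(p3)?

Start with {p3}.
From p3 via ε: add p5.
From p5 via ε: add p1.
From p1 via ε: add p7.
From p7 via ε: add p2.
From p2 via ε: add p6.
From p6 via ε: add p0.
No new states can be added; the closed set is {p0, p1, p2, p3, p5, p6, p7}.

{p0, p1, p2, p3, p5, p6, p7}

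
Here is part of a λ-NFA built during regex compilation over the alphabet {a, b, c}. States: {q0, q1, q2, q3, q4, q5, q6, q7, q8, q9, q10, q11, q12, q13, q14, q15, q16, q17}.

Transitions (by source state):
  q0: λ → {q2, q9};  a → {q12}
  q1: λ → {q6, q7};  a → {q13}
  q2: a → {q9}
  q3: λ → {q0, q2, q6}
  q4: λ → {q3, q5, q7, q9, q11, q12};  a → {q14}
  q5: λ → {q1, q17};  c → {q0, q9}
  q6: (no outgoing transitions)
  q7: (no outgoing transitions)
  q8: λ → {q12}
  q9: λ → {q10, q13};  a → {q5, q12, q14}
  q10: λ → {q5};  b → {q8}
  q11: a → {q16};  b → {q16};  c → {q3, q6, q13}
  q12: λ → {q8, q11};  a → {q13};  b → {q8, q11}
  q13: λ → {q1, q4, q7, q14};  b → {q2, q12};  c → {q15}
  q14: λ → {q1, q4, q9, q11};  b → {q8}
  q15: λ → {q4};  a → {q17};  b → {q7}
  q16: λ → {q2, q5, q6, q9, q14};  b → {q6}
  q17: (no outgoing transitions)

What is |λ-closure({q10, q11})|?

Start with {q10, q11}.
From q10 via λ: add q5.
From q5 via λ: add q1, q17.
From q1 via λ: add q6, q7.
λ-closure = {q1, q5, q6, q7, q10, q11, q17}, which has 7 states.

7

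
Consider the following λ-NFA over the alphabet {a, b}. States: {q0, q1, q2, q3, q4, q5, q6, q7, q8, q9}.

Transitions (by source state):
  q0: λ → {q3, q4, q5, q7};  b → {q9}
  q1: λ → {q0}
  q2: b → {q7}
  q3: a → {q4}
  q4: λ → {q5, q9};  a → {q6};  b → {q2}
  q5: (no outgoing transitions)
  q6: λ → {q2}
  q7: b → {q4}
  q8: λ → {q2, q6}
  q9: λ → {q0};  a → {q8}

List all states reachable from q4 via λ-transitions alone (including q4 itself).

Start with {q4}.
From q4 via λ: add q5, q9.
From q9 via λ: add q0.
From q0 via λ: add q3, q7.
No new states can be added; the closed set is {q0, q3, q4, q5, q7, q9}.

{q0, q3, q4, q5, q7, q9}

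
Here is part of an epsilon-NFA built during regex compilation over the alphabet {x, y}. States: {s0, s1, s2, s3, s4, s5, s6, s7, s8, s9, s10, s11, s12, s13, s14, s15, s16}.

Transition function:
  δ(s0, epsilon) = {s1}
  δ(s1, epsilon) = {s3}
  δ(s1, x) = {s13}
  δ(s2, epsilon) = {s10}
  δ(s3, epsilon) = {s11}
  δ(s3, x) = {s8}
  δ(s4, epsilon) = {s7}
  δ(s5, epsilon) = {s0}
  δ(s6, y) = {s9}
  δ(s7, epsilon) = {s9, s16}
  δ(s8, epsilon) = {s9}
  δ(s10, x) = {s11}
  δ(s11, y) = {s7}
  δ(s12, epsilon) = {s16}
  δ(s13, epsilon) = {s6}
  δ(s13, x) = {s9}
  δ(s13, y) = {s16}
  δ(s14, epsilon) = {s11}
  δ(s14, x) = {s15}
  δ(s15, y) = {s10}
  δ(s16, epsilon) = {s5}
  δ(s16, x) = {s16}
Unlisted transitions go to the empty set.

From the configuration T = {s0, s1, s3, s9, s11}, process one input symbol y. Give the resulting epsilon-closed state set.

s11 on y → {s7}.
No y-transition from s0, s1, s3, s9.
Union after reading y: {s7}.
Now take the epsilon-closure:
From s7 via epsilon: add s9, s16.
From s16 via epsilon: add s5.
From s5 via epsilon: add s0.
From s0 via epsilon: add s1.
From s1 via epsilon: add s3.
From s3 via epsilon: add s11.
No new states can be added; the closed set is {s0, s1, s3, s5, s7, s9, s11, s16}.

{s0, s1, s3, s5, s7, s9, s11, s16}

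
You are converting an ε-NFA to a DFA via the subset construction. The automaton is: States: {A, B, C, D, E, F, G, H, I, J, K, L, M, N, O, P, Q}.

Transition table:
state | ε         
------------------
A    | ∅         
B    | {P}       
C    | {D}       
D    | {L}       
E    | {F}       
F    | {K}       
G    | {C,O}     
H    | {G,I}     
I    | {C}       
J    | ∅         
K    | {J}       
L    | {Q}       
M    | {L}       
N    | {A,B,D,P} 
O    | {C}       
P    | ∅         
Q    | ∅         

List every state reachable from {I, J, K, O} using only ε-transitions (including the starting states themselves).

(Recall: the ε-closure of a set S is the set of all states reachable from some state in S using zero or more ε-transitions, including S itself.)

Start with {I, J, K, O}.
From I via ε: add C.
From C via ε: add D.
From D via ε: add L.
From L via ε: add Q.
No new states can be added; the closed set is {C, D, I, J, K, L, O, Q}.

{C, D, I, J, K, L, O, Q}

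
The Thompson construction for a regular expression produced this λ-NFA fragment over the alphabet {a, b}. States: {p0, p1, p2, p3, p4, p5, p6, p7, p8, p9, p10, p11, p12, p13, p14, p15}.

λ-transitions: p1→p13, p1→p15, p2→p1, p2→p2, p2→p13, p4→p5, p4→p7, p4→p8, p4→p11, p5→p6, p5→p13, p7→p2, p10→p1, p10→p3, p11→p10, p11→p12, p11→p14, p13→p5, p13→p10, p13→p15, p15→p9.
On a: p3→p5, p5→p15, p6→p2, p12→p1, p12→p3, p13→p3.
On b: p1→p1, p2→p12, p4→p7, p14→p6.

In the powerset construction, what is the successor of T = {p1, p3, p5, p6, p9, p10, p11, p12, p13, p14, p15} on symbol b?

{p1, p3, p5, p6, p9, p10, p13, p15}

p1 on b → {p1}.
p14 on b → {p6}.
No b-transition from p3, p5, p6, p9, p10, p11, p12, p13, p15.
Union after reading b: {p1, p6}.
Now take the λ-closure:
From p1 via λ: add p13, p15.
From p13 via λ: add p5, p10.
From p15 via λ: add p9.
From p10 via λ: add p3.
No new states can be added; the closed set is {p1, p3, p5, p6, p9, p10, p13, p15}.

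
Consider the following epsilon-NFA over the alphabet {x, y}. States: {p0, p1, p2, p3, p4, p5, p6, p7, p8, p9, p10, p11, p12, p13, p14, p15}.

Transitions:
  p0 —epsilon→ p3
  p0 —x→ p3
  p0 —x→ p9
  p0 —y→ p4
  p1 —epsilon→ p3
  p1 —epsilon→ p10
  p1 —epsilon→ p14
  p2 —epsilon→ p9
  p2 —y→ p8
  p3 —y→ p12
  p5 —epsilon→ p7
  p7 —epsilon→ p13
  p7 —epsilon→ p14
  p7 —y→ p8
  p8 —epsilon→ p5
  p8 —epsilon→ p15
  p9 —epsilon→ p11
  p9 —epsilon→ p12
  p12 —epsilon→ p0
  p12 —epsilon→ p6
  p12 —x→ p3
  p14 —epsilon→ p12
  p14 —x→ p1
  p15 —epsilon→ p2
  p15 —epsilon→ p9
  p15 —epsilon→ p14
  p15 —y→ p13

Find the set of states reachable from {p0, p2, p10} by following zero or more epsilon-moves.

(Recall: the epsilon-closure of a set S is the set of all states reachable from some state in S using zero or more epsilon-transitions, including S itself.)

{p0, p2, p3, p6, p9, p10, p11, p12}

Start with {p0, p2, p10}.
From p0 via epsilon: add p3.
From p2 via epsilon: add p9.
From p9 via epsilon: add p11, p12.
From p12 via epsilon: add p6.
No new states can be added; the closed set is {p0, p2, p3, p6, p9, p10, p11, p12}.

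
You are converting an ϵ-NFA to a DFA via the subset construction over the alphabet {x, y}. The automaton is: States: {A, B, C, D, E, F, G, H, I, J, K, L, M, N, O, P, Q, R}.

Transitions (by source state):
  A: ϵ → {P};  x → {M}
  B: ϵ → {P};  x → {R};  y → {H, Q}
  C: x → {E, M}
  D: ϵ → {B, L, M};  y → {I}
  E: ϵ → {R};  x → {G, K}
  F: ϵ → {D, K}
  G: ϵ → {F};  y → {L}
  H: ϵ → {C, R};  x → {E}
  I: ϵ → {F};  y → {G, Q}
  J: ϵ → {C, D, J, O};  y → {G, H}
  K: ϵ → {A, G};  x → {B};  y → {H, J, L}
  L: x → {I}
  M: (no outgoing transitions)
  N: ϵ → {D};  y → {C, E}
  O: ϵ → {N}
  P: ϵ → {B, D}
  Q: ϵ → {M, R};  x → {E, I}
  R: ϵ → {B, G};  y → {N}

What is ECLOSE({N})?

Start with {N}.
From N via ϵ: add D.
From D via ϵ: add B, L, M.
From B via ϵ: add P.
No new states can be added; the closed set is {B, D, L, M, N, P}.

{B, D, L, M, N, P}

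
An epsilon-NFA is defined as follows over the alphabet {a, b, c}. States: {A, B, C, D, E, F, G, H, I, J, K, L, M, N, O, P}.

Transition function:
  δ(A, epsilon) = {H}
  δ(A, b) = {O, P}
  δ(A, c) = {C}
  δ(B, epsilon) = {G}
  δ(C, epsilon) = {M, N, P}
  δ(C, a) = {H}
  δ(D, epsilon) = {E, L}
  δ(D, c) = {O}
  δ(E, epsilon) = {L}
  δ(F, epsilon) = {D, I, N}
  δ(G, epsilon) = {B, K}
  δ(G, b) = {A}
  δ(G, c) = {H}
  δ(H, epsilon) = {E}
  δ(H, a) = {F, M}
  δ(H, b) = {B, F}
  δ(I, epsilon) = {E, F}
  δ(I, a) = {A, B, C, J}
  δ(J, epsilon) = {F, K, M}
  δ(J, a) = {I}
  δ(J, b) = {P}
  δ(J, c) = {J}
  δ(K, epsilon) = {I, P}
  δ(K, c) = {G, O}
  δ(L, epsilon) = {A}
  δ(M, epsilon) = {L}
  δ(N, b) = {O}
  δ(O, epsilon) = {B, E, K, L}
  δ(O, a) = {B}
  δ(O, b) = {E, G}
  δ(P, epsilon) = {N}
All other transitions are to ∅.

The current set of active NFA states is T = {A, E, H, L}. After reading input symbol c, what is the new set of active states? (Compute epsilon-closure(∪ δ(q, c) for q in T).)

{A, C, E, H, L, M, N, P}

A on c → {C}.
No c-transition from E, H, L.
Union after reading c: {C}.
Now take the epsilon-closure:
From C via epsilon: add M, N, P.
From M via epsilon: add L.
From L via epsilon: add A.
From A via epsilon: add H.
From H via epsilon: add E.
No new states can be added; the closed set is {A, C, E, H, L, M, N, P}.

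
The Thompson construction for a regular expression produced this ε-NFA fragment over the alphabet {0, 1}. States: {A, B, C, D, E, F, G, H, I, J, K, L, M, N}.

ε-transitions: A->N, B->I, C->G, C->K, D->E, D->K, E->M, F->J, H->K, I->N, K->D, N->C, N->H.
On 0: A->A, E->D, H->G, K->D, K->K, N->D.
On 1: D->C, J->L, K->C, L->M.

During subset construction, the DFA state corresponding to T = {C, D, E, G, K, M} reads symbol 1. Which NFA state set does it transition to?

{C, D, E, G, K, M}

D on 1 → {C}.
K on 1 → {C}.
No 1-transition from C, E, G, M.
Union after reading 1: {C}.
Now take the ε-closure:
From C via ε: add G, K.
From K via ε: add D.
From D via ε: add E.
From E via ε: add M.
No new states can be added; the closed set is {C, D, E, G, K, M}.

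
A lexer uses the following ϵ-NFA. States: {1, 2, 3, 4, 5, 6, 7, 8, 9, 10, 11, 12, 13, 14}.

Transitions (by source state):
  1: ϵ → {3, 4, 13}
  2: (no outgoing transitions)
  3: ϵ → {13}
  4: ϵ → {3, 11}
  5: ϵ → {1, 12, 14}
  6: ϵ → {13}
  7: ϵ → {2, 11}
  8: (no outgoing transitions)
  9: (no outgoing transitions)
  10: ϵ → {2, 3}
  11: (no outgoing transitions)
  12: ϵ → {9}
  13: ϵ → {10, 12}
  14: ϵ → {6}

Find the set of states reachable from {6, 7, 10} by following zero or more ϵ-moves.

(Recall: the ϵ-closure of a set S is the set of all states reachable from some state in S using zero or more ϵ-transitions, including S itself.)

Start with {6, 7, 10}.
From 6 via ϵ: add 13.
From 7 via ϵ: add 2, 11.
From 10 via ϵ: add 3.
From 13 via ϵ: add 12.
From 12 via ϵ: add 9.
No new states can be added; the closed set is {2, 3, 6, 7, 9, 10, 11, 12, 13}.

{2, 3, 6, 7, 9, 10, 11, 12, 13}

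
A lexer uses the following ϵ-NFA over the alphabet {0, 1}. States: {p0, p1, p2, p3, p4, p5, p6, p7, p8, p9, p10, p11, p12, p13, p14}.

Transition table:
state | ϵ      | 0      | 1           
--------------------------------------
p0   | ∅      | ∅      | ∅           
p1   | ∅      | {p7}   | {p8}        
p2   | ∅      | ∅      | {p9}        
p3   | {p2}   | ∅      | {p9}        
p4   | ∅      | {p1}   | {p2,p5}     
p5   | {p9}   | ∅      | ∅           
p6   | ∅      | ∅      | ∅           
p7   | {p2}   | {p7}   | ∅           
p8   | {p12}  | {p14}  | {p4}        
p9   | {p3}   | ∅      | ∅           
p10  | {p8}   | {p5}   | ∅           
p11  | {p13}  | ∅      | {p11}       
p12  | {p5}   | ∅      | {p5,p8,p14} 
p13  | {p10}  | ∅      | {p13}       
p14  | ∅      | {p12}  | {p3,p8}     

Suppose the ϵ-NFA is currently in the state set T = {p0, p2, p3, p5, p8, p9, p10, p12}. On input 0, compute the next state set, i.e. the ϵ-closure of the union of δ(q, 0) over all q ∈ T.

p8 on 0 → {p14}.
p10 on 0 → {p5}.
No 0-transition from p0, p2, p3, p5, p9, p12.
Union after reading 0: {p5, p14}.
Now take the ϵ-closure:
From p5 via ϵ: add p9.
From p9 via ϵ: add p3.
From p3 via ϵ: add p2.
No new states can be added; the closed set is {p2, p3, p5, p9, p14}.

{p2, p3, p5, p9, p14}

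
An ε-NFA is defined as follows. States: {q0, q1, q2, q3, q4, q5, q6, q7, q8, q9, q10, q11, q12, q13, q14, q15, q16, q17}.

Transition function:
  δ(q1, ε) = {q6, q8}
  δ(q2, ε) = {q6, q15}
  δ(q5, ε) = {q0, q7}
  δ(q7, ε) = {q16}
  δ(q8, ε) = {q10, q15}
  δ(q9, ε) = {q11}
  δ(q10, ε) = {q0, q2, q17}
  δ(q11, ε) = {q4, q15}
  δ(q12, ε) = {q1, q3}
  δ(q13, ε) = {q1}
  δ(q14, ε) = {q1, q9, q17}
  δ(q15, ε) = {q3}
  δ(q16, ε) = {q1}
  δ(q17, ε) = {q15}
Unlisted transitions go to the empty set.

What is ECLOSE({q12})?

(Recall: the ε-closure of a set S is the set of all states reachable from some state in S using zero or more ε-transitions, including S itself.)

Start with {q12}.
From q12 via ε: add q1, q3.
From q1 via ε: add q6, q8.
From q8 via ε: add q10, q15.
From q10 via ε: add q0, q2, q17.
No new states can be added; the closed set is {q0, q1, q2, q3, q6, q8, q10, q12, q15, q17}.

{q0, q1, q2, q3, q6, q8, q10, q12, q15, q17}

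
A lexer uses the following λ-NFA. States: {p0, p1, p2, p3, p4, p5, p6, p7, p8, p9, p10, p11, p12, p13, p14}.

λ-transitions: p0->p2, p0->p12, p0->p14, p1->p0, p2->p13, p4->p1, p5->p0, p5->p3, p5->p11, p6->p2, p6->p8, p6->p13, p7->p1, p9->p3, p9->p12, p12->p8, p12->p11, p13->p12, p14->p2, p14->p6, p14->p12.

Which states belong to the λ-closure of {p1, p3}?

{p0, p1, p2, p3, p6, p8, p11, p12, p13, p14}

Start with {p1, p3}.
From p1 via λ: add p0.
From p0 via λ: add p2, p12, p14.
From p2 via λ: add p13.
From p12 via λ: add p8, p11.
From p14 via λ: add p6.
No new states can be added; the closed set is {p0, p1, p2, p3, p6, p8, p11, p12, p13, p14}.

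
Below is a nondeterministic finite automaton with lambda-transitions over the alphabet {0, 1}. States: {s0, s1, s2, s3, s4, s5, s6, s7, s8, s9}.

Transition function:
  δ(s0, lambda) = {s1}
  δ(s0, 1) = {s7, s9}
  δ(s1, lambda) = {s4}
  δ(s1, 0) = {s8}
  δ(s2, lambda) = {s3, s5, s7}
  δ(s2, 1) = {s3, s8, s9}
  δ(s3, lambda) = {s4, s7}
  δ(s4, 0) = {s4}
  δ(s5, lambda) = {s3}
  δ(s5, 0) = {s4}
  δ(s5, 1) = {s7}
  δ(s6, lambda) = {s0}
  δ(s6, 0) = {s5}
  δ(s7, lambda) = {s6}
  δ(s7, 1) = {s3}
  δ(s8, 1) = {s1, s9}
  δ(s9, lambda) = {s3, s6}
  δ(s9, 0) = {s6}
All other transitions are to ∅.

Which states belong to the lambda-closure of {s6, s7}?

Start with {s6, s7}.
From s6 via lambda: add s0.
From s0 via lambda: add s1.
From s1 via lambda: add s4.
No new states can be added; the closed set is {s0, s1, s4, s6, s7}.

{s0, s1, s4, s6, s7}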